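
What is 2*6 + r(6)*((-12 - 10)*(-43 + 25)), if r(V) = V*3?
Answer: 7140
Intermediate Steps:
r(V) = 3*V
2*6 + r(6)*((-12 - 10)*(-43 + 25)) = 2*6 + (3*6)*((-12 - 10)*(-43 + 25)) = 12 + 18*(-22*(-18)) = 12 + 18*396 = 12 + 7128 = 7140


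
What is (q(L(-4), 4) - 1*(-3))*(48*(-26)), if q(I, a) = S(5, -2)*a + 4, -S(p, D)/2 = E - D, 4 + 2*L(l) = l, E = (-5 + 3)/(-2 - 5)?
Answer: 98592/7 ≈ 14085.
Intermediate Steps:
E = 2/7 (E = -2/(-7) = -2*(-1/7) = 2/7 ≈ 0.28571)
L(l) = -2 + l/2
S(p, D) = -4/7 + 2*D (S(p, D) = -2*(2/7 - D) = -4/7 + 2*D)
q(I, a) = 4 - 32*a/7 (q(I, a) = (-4/7 + 2*(-2))*a + 4 = (-4/7 - 4)*a + 4 = -32*a/7 + 4 = 4 - 32*a/7)
(q(L(-4), 4) - 1*(-3))*(48*(-26)) = ((4 - 32/7*4) - 1*(-3))*(48*(-26)) = ((4 - 128/7) + 3)*(-1248) = (-100/7 + 3)*(-1248) = -79/7*(-1248) = 98592/7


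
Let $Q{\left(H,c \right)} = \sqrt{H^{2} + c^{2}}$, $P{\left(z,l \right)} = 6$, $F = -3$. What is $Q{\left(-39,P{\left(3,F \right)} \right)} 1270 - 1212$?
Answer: $-1212 + 3810 \sqrt{173} \approx 48901.0$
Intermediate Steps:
$Q{\left(-39,P{\left(3,F \right)} \right)} 1270 - 1212 = \sqrt{\left(-39\right)^{2} + 6^{2}} \cdot 1270 - 1212 = \sqrt{1521 + 36} \cdot 1270 - 1212 = \sqrt{1557} \cdot 1270 - 1212 = 3 \sqrt{173} \cdot 1270 - 1212 = 3810 \sqrt{173} - 1212 = -1212 + 3810 \sqrt{173}$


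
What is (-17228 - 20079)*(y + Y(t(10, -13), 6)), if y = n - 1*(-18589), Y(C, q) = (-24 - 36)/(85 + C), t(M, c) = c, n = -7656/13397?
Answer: -55740690028639/80382 ≈ -6.9345e+8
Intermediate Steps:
n = -7656/13397 (n = -7656*1/13397 = -7656/13397 ≈ -0.57147)
Y(C, q) = -60/(85 + C)
y = 249029177/13397 (y = -7656/13397 - 1*(-18589) = -7656/13397 + 18589 = 249029177/13397 ≈ 18588.)
(-17228 - 20079)*(y + Y(t(10, -13), 6)) = (-17228 - 20079)*(249029177/13397 - 60/(85 - 13)) = -37307*(249029177/13397 - 60/72) = -37307*(249029177/13397 - 60*1/72) = -37307*(249029177/13397 - ⅚) = -37307*1494108077/80382 = -55740690028639/80382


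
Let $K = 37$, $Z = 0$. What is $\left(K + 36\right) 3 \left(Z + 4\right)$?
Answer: $876$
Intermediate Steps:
$\left(K + 36\right) 3 \left(Z + 4\right) = \left(37 + 36\right) 3 \left(0 + 4\right) = 73 \cdot 3 \cdot 4 = 73 \cdot 12 = 876$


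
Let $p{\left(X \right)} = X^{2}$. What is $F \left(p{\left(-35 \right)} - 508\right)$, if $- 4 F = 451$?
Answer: $- \frac{323367}{4} \approx -80842.0$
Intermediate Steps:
$F = - \frac{451}{4}$ ($F = \left(- \frac{1}{4}\right) 451 = - \frac{451}{4} \approx -112.75$)
$F \left(p{\left(-35 \right)} - 508\right) = - \frac{451 \left(\left(-35\right)^{2} - 508\right)}{4} = - \frac{451 \left(1225 - 508\right)}{4} = \left(- \frac{451}{4}\right) 717 = - \frac{323367}{4}$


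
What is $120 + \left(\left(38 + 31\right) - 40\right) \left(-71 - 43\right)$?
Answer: $-3186$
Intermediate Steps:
$120 + \left(\left(38 + 31\right) - 40\right) \left(-71 - 43\right) = 120 + \left(69 - 40\right) \left(-71 - 43\right) = 120 + 29 \left(-114\right) = 120 - 3306 = -3186$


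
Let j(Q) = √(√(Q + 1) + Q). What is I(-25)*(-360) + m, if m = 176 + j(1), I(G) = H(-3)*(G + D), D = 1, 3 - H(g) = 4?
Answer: -8464 + √(1 + √2) ≈ -8462.5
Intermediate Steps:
H(g) = -1 (H(g) = 3 - 1*4 = 3 - 4 = -1)
j(Q) = √(Q + √(1 + Q)) (j(Q) = √(√(1 + Q) + Q) = √(Q + √(1 + Q)))
I(G) = -1 - G (I(G) = -(G + 1) = -(1 + G) = -1 - G)
m = 176 + √(1 + √2) (m = 176 + √(1 + √(1 + 1)) = 176 + √(1 + √2) ≈ 177.55)
I(-25)*(-360) + m = (-1 - 1*(-25))*(-360) + (176 + √(1 + √2)) = (-1 + 25)*(-360) + (176 + √(1 + √2)) = 24*(-360) + (176 + √(1 + √2)) = -8640 + (176 + √(1 + √2)) = -8464 + √(1 + √2)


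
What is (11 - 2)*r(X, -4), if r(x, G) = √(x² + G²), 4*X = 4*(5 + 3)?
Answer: 36*√5 ≈ 80.498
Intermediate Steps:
X = 8 (X = (4*(5 + 3))/4 = (4*8)/4 = (¼)*32 = 8)
r(x, G) = √(G² + x²)
(11 - 2)*r(X, -4) = (11 - 2)*√((-4)² + 8²) = 9*√(16 + 64) = 9*√80 = 9*(4*√5) = 36*√5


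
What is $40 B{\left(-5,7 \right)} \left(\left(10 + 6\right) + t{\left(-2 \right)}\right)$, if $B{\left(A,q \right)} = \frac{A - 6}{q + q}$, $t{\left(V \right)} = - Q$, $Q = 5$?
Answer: $- \frac{2420}{7} \approx -345.71$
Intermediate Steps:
$t{\left(V \right)} = -5$ ($t{\left(V \right)} = \left(-1\right) 5 = -5$)
$B{\left(A,q \right)} = \frac{-6 + A}{2 q}$
$40 B{\left(-5,7 \right)} \left(\left(10 + 6\right) + t{\left(-2 \right)}\right) = 40 \frac{-6 - 5}{2 \cdot 7} \left(\left(10 + 6\right) - 5\right) = 40 \cdot \frac{1}{2} \cdot \frac{1}{7} \left(-11\right) \left(16 - 5\right) = 40 \left(- \frac{11}{14}\right) 11 = \left(- \frac{220}{7}\right) 11 = - \frac{2420}{7}$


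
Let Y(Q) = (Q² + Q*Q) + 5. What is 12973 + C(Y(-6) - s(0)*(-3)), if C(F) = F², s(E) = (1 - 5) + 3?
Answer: 18449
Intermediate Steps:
s(E) = -1 (s(E) = -4 + 3 = -1)
Y(Q) = 5 + 2*Q² (Y(Q) = (Q² + Q²) + 5 = 2*Q² + 5 = 5 + 2*Q²)
12973 + C(Y(-6) - s(0)*(-3)) = 12973 + ((5 + 2*(-6)²) - (-1)*(-3))² = 12973 + ((5 + 2*36) - 1*3)² = 12973 + ((5 + 72) - 3)² = 12973 + (77 - 3)² = 12973 + 74² = 12973 + 5476 = 18449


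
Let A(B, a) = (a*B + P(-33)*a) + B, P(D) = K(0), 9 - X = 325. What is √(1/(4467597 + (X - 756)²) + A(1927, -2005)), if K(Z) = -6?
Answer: I*√121450522357870001777/5616781 ≈ 1962.1*I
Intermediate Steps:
X = -316 (X = 9 - 1*325 = 9 - 325 = -316)
P(D) = -6
A(B, a) = B - 6*a + B*a (A(B, a) = (a*B - 6*a) + B = (B*a - 6*a) + B = (-6*a + B*a) + B = B - 6*a + B*a)
√(1/(4467597 + (X - 756)²) + A(1927, -2005)) = √(1/(4467597 + (-316 - 756)²) + (1927 - 6*(-2005) + 1927*(-2005))) = √(1/(4467597 + (-1072)²) + (1927 + 12030 - 3863635)) = √(1/(4467597 + 1149184) - 3849678) = √(1/5616781 - 3849678) = √(-21622798246517/5616781) = I*√121450522357870001777/5616781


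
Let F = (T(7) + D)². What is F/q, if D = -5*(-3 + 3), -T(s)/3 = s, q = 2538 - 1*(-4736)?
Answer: 441/7274 ≈ 0.060627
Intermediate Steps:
q = 7274 (q = 2538 + 4736 = 7274)
T(s) = -3*s
D = 0 (D = -5*0 = 0)
F = 441 (F = (-3*7 + 0)² = (-21 + 0)² = (-21)² = 441)
F/q = 441/7274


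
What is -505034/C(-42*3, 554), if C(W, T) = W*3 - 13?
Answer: 21958/17 ≈ 1291.6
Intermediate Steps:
C(W, T) = -13 + 3*W (C(W, T) = 3*W - 13 = -13 + 3*W)
-505034/C(-42*3, 554) = -505034/(-13 + 3*(-42*3)) = -505034/(-13 + 3*(-126)) = -505034/(-13 - 378) = -505034/(-391) = -505034*(-1/391) = 21958/17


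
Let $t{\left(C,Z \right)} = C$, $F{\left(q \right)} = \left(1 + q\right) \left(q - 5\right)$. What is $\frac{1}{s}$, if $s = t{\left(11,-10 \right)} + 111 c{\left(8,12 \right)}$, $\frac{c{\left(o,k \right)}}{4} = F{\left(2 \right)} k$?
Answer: $- \frac{1}{47941} \approx -2.0859 \cdot 10^{-5}$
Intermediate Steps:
$F{\left(q \right)} = \left(1 + q\right) \left(-5 + q\right)$
$c{\left(o,k \right)} = - 36 k$ ($c{\left(o,k \right)} = 4 \left(-5 + 2^{2} - 8\right) k = 4 \left(-5 + 4 - 8\right) k = 4 \left(- 9 k\right) = - 36 k$)
$s = -47941$ ($s = 11 + 111 \left(\left(-36\right) 12\right) = 11 + 111 \left(-432\right) = 11 - 47952 = -47941$)
$\frac{1}{s} = \frac{1}{-47941} = - \frac{1}{47941}$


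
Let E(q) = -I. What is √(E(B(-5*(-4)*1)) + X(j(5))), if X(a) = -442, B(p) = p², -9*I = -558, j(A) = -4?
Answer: 6*I*√14 ≈ 22.45*I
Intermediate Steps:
I = 62 (I = -⅑*(-558) = 62)
E(q) = -62 (E(q) = -1*62 = -62)
√(E(B(-5*(-4)*1)) + X(j(5))) = √(-62 - 442) = √(-504) = 6*I*√14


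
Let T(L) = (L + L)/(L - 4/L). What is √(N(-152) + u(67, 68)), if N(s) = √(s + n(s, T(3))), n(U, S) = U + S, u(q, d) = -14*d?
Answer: √(-23800 + 5*I*√7510)/5 ≈ 0.28086 + 30.856*I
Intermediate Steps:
T(L) = 2*L/(L - 4/L) (T(L) = (2*L)/(L - 4/L) = 2*L/(L - 4/L))
n(U, S) = S + U
N(s) = √(18/5 + 2*s) (N(s) = √(s + (2*3²/(-4 + 3²) + s)) = √(s + (2*9/(-4 + 9) + s)) = √(s + (2*9/5 + s)) = √(s + (2*9*(⅕) + s)) = √(s + (18/5 + s)) = √(18/5 + 2*s))
√(N(-152) + u(67, 68)) = √(√(90 + 50*(-152))/5 - 14*68) = √(√(90 - 7600)/5 - 952) = √(√(-7510)/5 - 952) = √((I*√7510)/5 - 952) = √(I*√7510/5 - 952) = √(-952 + I*√7510/5)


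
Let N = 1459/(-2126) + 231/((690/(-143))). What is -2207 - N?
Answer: -263858476/122245 ≈ -2158.4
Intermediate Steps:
N = -5936239/122245 (N = 1459*(-1/2126) + 231/((690*(-1/143))) = -1459/2126 + 231/(-690/143) = -1459/2126 + 231*(-143/690) = -1459/2126 - 11011/230 = -5936239/122245 ≈ -48.560)
-2207 - N = -2207 - 1*(-5936239/122245) = -2207 + 5936239/122245 = -263858476/122245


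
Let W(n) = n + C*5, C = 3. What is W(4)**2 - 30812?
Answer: -30451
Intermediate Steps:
W(n) = 15 + n (W(n) = n + 3*5 = n + 15 = 15 + n)
W(4)**2 - 30812 = (15 + 4)**2 - 30812 = 19**2 - 30812 = 361 - 30812 = -30451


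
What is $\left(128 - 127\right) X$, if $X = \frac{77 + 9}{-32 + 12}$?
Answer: $- \frac{43}{10} \approx -4.3$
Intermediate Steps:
$X = - \frac{43}{10}$ ($X = \frac{86}{-20} = 86 \left(- \frac{1}{20}\right) = - \frac{43}{10} \approx -4.3$)
$\left(128 - 127\right) X = \left(128 - 127\right) \left(- \frac{43}{10}\right) = 1 \left(- \frac{43}{10}\right) = - \frac{43}{10}$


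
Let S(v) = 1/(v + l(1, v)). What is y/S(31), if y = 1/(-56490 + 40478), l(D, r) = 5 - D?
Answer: -35/16012 ≈ -0.0021859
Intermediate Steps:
S(v) = 1/(4 + v) (S(v) = 1/(v + (5 - 1*1)) = 1/(v + (5 - 1)) = 1/(v + 4) = 1/(4 + v))
y = -1/16012 (y = 1/(-16012) = -1/16012 ≈ -6.2453e-5)
y/S(31) = -1/(16012*(1/(4 + 31))) = -1/(16012*(1/35)) = -1/(16012*1/35) = -1/16012*35 = -35/16012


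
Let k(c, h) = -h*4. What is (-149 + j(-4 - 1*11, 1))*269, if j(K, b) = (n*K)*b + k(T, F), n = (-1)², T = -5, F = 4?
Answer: -48420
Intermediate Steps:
k(c, h) = -4*h
n = 1
j(K, b) = -16 + K*b (j(K, b) = (1*K)*b - 4*4 = K*b - 16 = -16 + K*b)
(-149 + j(-4 - 1*11, 1))*269 = (-149 + (-16 + (-4 - 1*11)*1))*269 = (-149 + (-16 + (-4 - 11)*1))*269 = (-149 + (-16 - 15*1))*269 = (-149 + (-16 - 15))*269 = (-149 - 31)*269 = -180*269 = -48420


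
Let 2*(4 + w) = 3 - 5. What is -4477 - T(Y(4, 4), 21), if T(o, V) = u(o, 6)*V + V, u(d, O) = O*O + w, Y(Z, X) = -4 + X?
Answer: -5149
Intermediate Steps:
w = -5 (w = -4 + (3 - 5)/2 = -4 + (½)*(-2) = -4 - 1 = -5)
u(d, O) = -5 + O² (u(d, O) = O*O - 5 = O² - 5 = -5 + O²)
T(o, V) = 32*V (T(o, V) = (-5 + 6²)*V + V = (-5 + 36)*V + V = 31*V + V = 32*V)
-4477 - T(Y(4, 4), 21) = -4477 - 32*21 = -4477 - 1*672 = -4477 - 672 = -5149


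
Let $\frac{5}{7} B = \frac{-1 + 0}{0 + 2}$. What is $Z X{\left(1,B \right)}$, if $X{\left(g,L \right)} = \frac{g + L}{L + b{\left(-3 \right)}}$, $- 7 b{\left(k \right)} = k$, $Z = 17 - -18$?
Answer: $- \frac{735}{19} \approx -38.684$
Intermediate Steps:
$Z = 35$ ($Z = 17 + 18 = 35$)
$b{\left(k \right)} = - \frac{k}{7}$
$B = - \frac{7}{10}$ ($B = \frac{7 \frac{-1 + 0}{0 + 2}}{5} = \frac{7 \left(- \frac{1}{2}\right)}{5} = \frac{7 \left(\left(-1\right) \frac{1}{2}\right)}{5} = \frac{7}{5} \left(- \frac{1}{2}\right) = - \frac{7}{10} \approx -0.7$)
$X{\left(g,L \right)} = \frac{L + g}{\frac{3}{7} + L}$ ($X{\left(g,L \right)} = \frac{g + L}{L - - \frac{3}{7}} = \frac{L + g}{L + \frac{3}{7}} = \frac{L + g}{\frac{3}{7} + L}$)
$Z X{\left(1,B \right)} = 35 \frac{7 \left(- \frac{7}{10} + 1\right)}{3 + 7 \left(- \frac{7}{10}\right)} = 35 \cdot 7 \frac{1}{3 - \frac{49}{10}} \cdot \frac{3}{10} = 35 \cdot 7 \frac{1}{- \frac{19}{10}} \cdot \frac{3}{10} = 35 \cdot 7 \left(- \frac{10}{19}\right) \frac{3}{10} = 35 \left(- \frac{21}{19}\right) = - \frac{735}{19}$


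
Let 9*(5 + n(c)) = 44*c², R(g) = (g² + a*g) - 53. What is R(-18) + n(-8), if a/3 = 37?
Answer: -12772/9 ≈ -1419.1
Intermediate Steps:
a = 111 (a = 3*37 = 111)
R(g) = -53 + g² + 111*g (R(g) = (g² + 111*g) - 53 = -53 + g² + 111*g)
n(c) = -5 + 44*c²/9 (n(c) = -5 + (44*c²)/9 = -5 + 44*c²/9)
R(-18) + n(-8) = (-53 + (-18)² + 111*(-18)) + (-5 + (44/9)*(-8)²) = (-53 + 324 - 1998) + (-5 + (44/9)*64) = -1727 + (-5 + 2816/9) = -1727 + 2771/9 = -12772/9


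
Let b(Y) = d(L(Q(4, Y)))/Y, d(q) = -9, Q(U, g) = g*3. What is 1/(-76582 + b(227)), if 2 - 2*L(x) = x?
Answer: -227/17384123 ≈ -1.3058e-5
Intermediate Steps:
Q(U, g) = 3*g
L(x) = 1 - x/2
b(Y) = -9/Y
1/(-76582 + b(227)) = 1/(-76582 - 9/227) = 1/(-17384123/227) = -227/17384123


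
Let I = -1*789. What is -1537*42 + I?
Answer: -65343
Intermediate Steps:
I = -789
-1537*42 + I = -1537*42 - 789 = -64554 - 789 = -65343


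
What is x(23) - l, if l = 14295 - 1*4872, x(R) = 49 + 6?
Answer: -9368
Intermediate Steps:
x(R) = 55
l = 9423 (l = 14295 - 4872 = 9423)
x(23) - l = 55 - 1*9423 = 55 - 9423 = -9368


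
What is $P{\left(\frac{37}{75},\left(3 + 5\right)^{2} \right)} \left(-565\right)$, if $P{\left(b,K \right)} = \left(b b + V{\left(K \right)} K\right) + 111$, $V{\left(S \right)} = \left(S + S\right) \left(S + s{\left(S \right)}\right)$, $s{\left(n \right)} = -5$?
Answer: $- \frac{307286069072}{1125} \approx -2.7314 \cdot 10^{8}$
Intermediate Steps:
$V{\left(S \right)} = 2 S \left(-5 + S\right)$ ($V{\left(S \right)} = \left(S + S\right) \left(S - 5\right) = 2 S \left(-5 + S\right)$)
$P{\left(b,K \right)} = 111 + b^{2} + 2 K^{2} \left(-5 + K\right)$ ($P{\left(b,K \right)} = \left(b b + 2 K \left(-5 + K\right) K\right) + 111 = \left(b^{2} + 2 K^{2} \left(-5 + K\right)\right) + 111 = 111 + b^{2} + 2 K^{2} \left(-5 + K\right)$)
$P{\left(\frac{37}{75},\left(3 + 5\right)^{2} \right)} \left(-565\right) = \left(111 + \left(\frac{37}{75}\right)^{2} + 2 \left(\left(3 + 5\right)^{2}\right)^{2} \left(-5 + \left(3 + 5\right)^{2}\right)\right) \left(-565\right) = \left(111 + \left(37 \cdot \frac{1}{75}\right)^{2} + 2 \left(8^{2}\right)^{2} \left(-5 + 8^{2}\right)\right) \left(-565\right) = \left(111 + \left(\frac{37}{75}\right)^{2} + 2 \cdot 64^{2} \left(-5 + 64\right)\right) \left(-565\right) = \left(111 + \frac{1369}{5625} + 2 \cdot 4096 \cdot 59\right) \left(-565\right) = \left(111 + \frac{1369}{5625} + 483328\right) \left(-565\right) = \frac{2719345744}{5625} \left(-565\right) = - \frac{307286069072}{1125}$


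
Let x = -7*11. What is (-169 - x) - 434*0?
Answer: -92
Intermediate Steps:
x = -77
(-169 - x) - 434*0 = (-169 - 1*(-77)) - 434*0 = (-169 + 77) + 0 = -92 + 0 = -92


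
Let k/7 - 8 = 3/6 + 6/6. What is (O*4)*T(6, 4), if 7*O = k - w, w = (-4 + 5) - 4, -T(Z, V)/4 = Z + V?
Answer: -11120/7 ≈ -1588.6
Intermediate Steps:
T(Z, V) = -4*V - 4*Z (T(Z, V) = -4*(Z + V) = -4*(V + Z) = -4*V - 4*Z)
k = 133/2 (k = 56 + 7*(3/6 + 6/6) = 56 + 7*(3*(1/6) + 6*(1/6)) = 56 + 7*(1/2 + 1) = 56 + 7*(3/2) = 56 + 21/2 = 133/2 ≈ 66.500)
w = -3 (w = 1 - 4 = -3)
O = 139/14 (O = (133/2 - 1*(-3))/7 = (133/2 + 3)/7 = (1/7)*(139/2) = 139/14 ≈ 9.9286)
(O*4)*T(6, 4) = ((139/14)*4)*(-4*4 - 4*6) = 278*(-16 - 24)/7 = (278/7)*(-40) = -11120/7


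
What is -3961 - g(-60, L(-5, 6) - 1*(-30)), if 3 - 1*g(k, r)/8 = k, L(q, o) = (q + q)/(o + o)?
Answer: -4465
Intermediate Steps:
L(q, o) = q/o (L(q, o) = (2*q)/((2*o)) = (2*q)*(1/(2*o)) = q/o)
g(k, r) = 24 - 8*k
-3961 - g(-60, L(-5, 6) - 1*(-30)) = -3961 - (24 - 8*(-60)) = -3961 - (24 + 480) = -3961 - 1*504 = -3961 - 504 = -4465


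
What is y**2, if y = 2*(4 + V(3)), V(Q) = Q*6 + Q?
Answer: 2500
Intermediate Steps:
V(Q) = 7*Q (V(Q) = 6*Q + Q = 7*Q)
y = 50 (y = 2*(4 + 7*3) = 2*(4 + 21) = 2*25 = 50)
y**2 = 50**2 = 2500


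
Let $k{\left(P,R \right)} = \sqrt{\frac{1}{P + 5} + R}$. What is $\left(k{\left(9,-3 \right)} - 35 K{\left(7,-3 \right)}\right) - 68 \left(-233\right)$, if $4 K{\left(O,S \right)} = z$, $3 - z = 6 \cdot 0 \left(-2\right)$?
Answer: $\frac{63271}{4} + \frac{i \sqrt{574}}{14} \approx 15818.0 + 1.7113 i$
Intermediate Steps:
$z = 3$ ($z = 3 - 6 \cdot 0 \left(-2\right) = 3 - 0 \left(-2\right) = 3 - 0 = 3 + 0 = 3$)
$k{\left(P,R \right)} = \sqrt{R + \frac{1}{5 + P}}$ ($k{\left(P,R \right)} = \sqrt{\frac{1}{5 + P} + R} = \sqrt{R + \frac{1}{5 + P}}$)
$K{\left(O,S \right)} = \frac{3}{4}$ ($K{\left(O,S \right)} = \frac{1}{4} \cdot 3 = \frac{3}{4}$)
$\left(k{\left(9,-3 \right)} - 35 K{\left(7,-3 \right)}\right) - 68 \left(-233\right) = \left(\sqrt{\frac{1 - 3 \left(5 + 9\right)}{5 + 9}} - \frac{105}{4}\right) - 68 \left(-233\right) = \left(\sqrt{\frac{1 - 42}{14}} - \frac{105}{4}\right) - -15844 = \left(\sqrt{\frac{1 - 42}{14}} - \frac{105}{4}\right) + 15844 = \left(\sqrt{\frac{1}{14} \left(-41\right)} - \frac{105}{4}\right) + 15844 = \left(\sqrt{- \frac{41}{14}} - \frac{105}{4}\right) + 15844 = \left(\frac{i \sqrt{574}}{14} - \frac{105}{4}\right) + 15844 = \left(- \frac{105}{4} + \frac{i \sqrt{574}}{14}\right) + 15844 = \frac{63271}{4} + \frac{i \sqrt{574}}{14}$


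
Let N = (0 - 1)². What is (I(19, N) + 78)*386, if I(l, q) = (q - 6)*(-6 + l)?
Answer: 5018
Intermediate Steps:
N = 1 (N = (-1)² = 1)
I(l, q) = (-6 + l)*(-6 + q) (I(l, q) = (-6 + q)*(-6 + l) = (-6 + l)*(-6 + q))
(I(19, N) + 78)*386 = ((36 - 6*19 - 6*1 + 19*1) + 78)*386 = ((36 - 114 - 6 + 19) + 78)*386 = (-65 + 78)*386 = 13*386 = 5018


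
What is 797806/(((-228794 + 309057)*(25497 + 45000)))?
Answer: 797806/5658300711 ≈ 0.00014100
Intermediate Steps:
797806/(((-228794 + 309057)*(25497 + 45000))) = 797806/((80263*70497)) = 797806/5658300711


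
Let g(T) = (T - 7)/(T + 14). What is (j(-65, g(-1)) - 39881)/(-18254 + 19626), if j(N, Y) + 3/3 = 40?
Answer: -19921/686 ≈ -29.039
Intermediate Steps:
g(T) = (-7 + T)/(14 + T)
j(N, Y) = 39 (j(N, Y) = -1 + 40 = 39)
(j(-65, g(-1)) - 39881)/(-18254 + 19626) = (39 - 39881)/(-18254 + 19626) = -39842/1372 = -39842*1/1372 = -19921/686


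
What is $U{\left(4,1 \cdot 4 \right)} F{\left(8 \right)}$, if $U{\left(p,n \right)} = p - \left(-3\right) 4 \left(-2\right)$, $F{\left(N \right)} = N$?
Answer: $-160$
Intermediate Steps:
$U{\left(p,n \right)} = -24 + p$ ($U{\left(p,n \right)} = p - \left(-12\right) \left(-2\right) = p - 24 = -24 + p$)
$U{\left(4,1 \cdot 4 \right)} F{\left(8 \right)} = \left(-24 + 4\right) 8 = \left(-20\right) 8 = -160$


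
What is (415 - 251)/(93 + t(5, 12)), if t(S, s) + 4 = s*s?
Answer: 164/233 ≈ 0.70386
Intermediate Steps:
t(S, s) = -4 + s² (t(S, s) = -4 + s*s = -4 + s²)
(415 - 251)/(93 + t(5, 12)) = (415 - 251)/(93 + (-4 + 12²)) = 164/(93 + (-4 + 144)) = 164/(93 + 140) = 164/233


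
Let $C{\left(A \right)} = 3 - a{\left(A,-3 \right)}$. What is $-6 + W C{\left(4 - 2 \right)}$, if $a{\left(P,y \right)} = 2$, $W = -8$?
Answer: $-14$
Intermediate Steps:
$C{\left(A \right)} = 1$ ($C{\left(A \right)} = 3 - 2 = 1$)
$-6 + W C{\left(4 - 2 \right)} = -6 - 8 = -14$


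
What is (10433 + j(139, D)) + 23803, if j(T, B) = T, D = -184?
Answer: 34375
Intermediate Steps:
(10433 + j(139, D)) + 23803 = (10433 + 139) + 23803 = 10572 + 23803 = 34375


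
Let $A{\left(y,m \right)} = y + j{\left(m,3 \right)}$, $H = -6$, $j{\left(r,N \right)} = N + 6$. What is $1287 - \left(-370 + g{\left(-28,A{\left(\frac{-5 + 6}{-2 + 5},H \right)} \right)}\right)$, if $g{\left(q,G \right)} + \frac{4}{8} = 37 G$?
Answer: $\frac{7873}{6} \approx 1312.2$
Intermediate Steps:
$j{\left(r,N \right)} = 6 + N$
$A{\left(y,m \right)} = 9 + y$ ($A{\left(y,m \right)} = y + \left(6 + 3\right) = y + 9 = 9 + y$)
$g{\left(q,G \right)} = - \frac{1}{2} + 37 G$
$1287 - \left(-370 + g{\left(-28,A{\left(\frac{-5 + 6}{-2 + 5},H \right)} \right)}\right) = 1287 + \left(370 - \left(- \frac{1}{2} + 37 \left(9 + \frac{-5 + 6}{-2 + 5}\right)\right)\right) = 1287 + \left(370 - \left(- \frac{1}{2} + 37 \left(9 + 1 \cdot \frac{1}{3}\right)\right)\right) = 1287 + \left(370 - \left(- \frac{1}{2} + 37 \left(9 + \frac{1}{3}\right)\right)\right) = 1287 + \left(370 - \left(- \frac{1}{2} + 37 \cdot \frac{28}{3}\right)\right) = 1287 + \left(370 - \left(- \frac{1}{2} + \frac{1036}{3}\right)\right) = 1287 + \left(370 - \frac{2069}{6}\right) = 1287 + \frac{151}{6} = \frac{7873}{6}$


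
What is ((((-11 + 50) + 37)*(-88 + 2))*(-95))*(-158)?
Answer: -98105360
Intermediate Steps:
((((-11 + 50) + 37)*(-88 + 2))*(-95))*(-158) = (((39 + 37)*(-86))*(-95))*(-158) = ((76*(-86))*(-95))*(-158) = -6536*(-95)*(-158) = 620920*(-158) = -98105360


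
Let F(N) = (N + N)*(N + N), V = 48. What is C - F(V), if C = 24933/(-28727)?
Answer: -264772965/28727 ≈ -9216.9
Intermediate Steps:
F(N) = 4*N**2 (F(N) = (2*N)*(2*N) = 4*N**2)
C = -24933/28727 (C = 24933*(-1/28727) = -24933/28727 ≈ -0.86793)
C - F(V) = -24933/28727 - 4*48**2 = -24933/28727 - 4*2304 = -24933/28727 - 1*9216 = -24933/28727 - 9216 = -264772965/28727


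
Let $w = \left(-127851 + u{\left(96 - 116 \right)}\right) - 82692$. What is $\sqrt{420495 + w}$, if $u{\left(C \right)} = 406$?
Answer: $\sqrt{210358} \approx 458.65$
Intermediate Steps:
$w = -210137$ ($w = \left(-127851 + 406\right) - 82692 = -127445 - 82692 = -210137$)
$\sqrt{420495 + w} = \sqrt{420495 - 210137} = \sqrt{210358}$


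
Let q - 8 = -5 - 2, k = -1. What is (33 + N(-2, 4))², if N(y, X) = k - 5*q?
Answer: 729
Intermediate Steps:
q = 1 (q = 8 + (-5 - 2) = 8 - 7 = 1)
N(y, X) = -6 (N(y, X) = -1 - 5*1 = -1 - 5 = -6)
(33 + N(-2, 4))² = (33 - 6)² = 27² = 729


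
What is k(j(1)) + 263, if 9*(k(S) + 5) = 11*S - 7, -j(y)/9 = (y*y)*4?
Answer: 1919/9 ≈ 213.22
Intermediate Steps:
j(y) = -36*y² (j(y) = -9*y*y*4 = -9*y²*4 = -36*y²)
k(S) = -52/9 + 11*S/9 (k(S) = -5 + (11*S - 7)/9 = -5 + (-7 + 11*S)/9 = -5 + (-7/9 + 11*S/9) = -52/9 + 11*S/9)
k(j(1)) + 263 = (-52/9 + 11*(-36*1²)/9) + 263 = (-52/9 + 11*(-36*1)/9) + 263 = (-52/9 + (11/9)*(-36)) + 263 = (-52/9 - 44) + 263 = -448/9 + 263 = 1919/9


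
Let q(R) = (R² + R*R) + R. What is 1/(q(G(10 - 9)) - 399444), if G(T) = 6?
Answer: -1/399366 ≈ -2.5040e-6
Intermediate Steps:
q(R) = R + 2*R² (q(R) = (R² + R²) + R = 2*R² + R = R + 2*R²)
1/(q(G(10 - 9)) - 399444) = 1/(6*(1 + 2*6) - 399444) = 1/(6*(1 + 12) - 399444) = 1/(6*13 - 399444) = 1/(78 - 399444) = 1/(-399366) = -1/399366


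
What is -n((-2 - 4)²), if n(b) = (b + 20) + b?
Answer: -92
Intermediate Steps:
n(b) = 20 + 2*b (n(b) = (20 + b) + b = 20 + 2*b)
-n((-2 - 4)²) = -(20 + 2*(-2 - 4)²) = -(20 + 2*(-6)²) = -(20 + 2*36) = -(20 + 72) = -1*92 = -92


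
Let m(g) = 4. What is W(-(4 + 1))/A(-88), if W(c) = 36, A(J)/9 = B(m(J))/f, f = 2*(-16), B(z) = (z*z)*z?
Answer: -2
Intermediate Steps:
B(z) = z³ (B(z) = z²*z = z³)
f = -32
A(J) = -18 (A(J) = 9*(4³/(-32)) = 9*(64*(-1/32)) = 9*(-2) = -18)
W(-(4 + 1))/A(-88) = 36/(-18) = 36*(-1/18) = -2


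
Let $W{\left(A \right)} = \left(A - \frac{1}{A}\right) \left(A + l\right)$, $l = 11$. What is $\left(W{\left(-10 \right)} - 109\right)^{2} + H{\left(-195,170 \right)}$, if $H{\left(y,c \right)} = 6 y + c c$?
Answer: $\frac{4186721}{100} \approx 41867.0$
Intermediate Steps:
$H{\left(y,c \right)} = c^{2} + 6 y$ ($H{\left(y,c \right)} = 6 y + c^{2} = c^{2} + 6 y$)
$W{\left(A \right)} = \left(11 + A\right) \left(A - \frac{1}{A}\right)$ ($W{\left(A \right)} = \left(A - \frac{1}{A}\right) \left(A + 11\right) = \left(A - \frac{1}{A}\right) \left(11 + A\right) = \left(11 + A\right) \left(A - \frac{1}{A}\right)$)
$\left(W{\left(-10 \right)} - 109\right)^{2} + H{\left(-195,170 \right)} = \left(\left(-1 + \left(-10\right)^{2} - \frac{11}{-10} + 11 \left(-10\right)\right) - 109\right)^{2} + \left(170^{2} + 6 \left(-195\right)\right) = \left(\left(-1 + 100 - - \frac{11}{10} - 110\right) - 109\right)^{2} + \left(28900 - 1170\right) = \left(\left(-1 + 100 + \frac{11}{10} - 110\right) - 109\right)^{2} + 27730 = \left(- \frac{99}{10} - 109\right)^{2} + 27730 = \left(- \frac{1189}{10}\right)^{2} + 27730 = \frac{1413721}{100} + 27730 = \frac{4186721}{100}$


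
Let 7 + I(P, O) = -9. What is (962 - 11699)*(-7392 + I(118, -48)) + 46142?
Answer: 79585838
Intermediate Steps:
I(P, O) = -16 (I(P, O) = -7 - 9 = -16)
(962 - 11699)*(-7392 + I(118, -48)) + 46142 = (962 - 11699)*(-7392 - 16) + 46142 = -10737*(-7408) + 46142 = 79539696 + 46142 = 79585838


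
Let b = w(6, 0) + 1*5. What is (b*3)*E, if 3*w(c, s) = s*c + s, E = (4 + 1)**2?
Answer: 375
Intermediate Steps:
E = 25 (E = 5**2 = 25)
w(c, s) = s/3 + c*s/3 (w(c, s) = (s*c + s)/3 = (c*s + s)/3 = (s + c*s)/3 = s/3 + c*s/3)
b = 5 (b = (1/3)*0*(1 + 6) + 1*5 = (1/3)*0*7 + 5 = 0 + 5 = 5)
(b*3)*E = (5*3)*25 = 15*25 = 375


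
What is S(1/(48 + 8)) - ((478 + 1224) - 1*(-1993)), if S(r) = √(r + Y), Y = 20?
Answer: -3695 + √15694/28 ≈ -3690.5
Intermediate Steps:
S(r) = √(20 + r) (S(r) = √(r + 20) = √(20 + r))
S(1/(48 + 8)) - ((478 + 1224) - 1*(-1993)) = √(20 + 1/(48 + 8)) - ((478 + 1224) - 1*(-1993)) = √(20 + 1/56) - (1702 + 1993) = √(20 + 1/56) - 1*3695 = √(1121/56) - 3695 = √15694/28 - 3695 = -3695 + √15694/28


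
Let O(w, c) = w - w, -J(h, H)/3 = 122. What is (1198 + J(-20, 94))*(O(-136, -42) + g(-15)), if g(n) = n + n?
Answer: -24960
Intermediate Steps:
J(h, H) = -366 (J(h, H) = -3*122 = -366)
O(w, c) = 0
g(n) = 2*n
(1198 + J(-20, 94))*(O(-136, -42) + g(-15)) = (1198 - 366)*(0 + 2*(-15)) = 832*(0 - 30) = 832*(-30) = -24960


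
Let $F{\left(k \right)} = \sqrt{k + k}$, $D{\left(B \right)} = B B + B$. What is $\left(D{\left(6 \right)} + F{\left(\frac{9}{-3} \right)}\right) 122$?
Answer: $5124 + 122 i \sqrt{6} \approx 5124.0 + 298.84 i$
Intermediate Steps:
$D{\left(B \right)} = B + B^{2}$ ($D{\left(B \right)} = B^{2} + B = B + B^{2}$)
$F{\left(k \right)} = \sqrt{2} \sqrt{k}$ ($F{\left(k \right)} = \sqrt{2 k} = \sqrt{2} \sqrt{k}$)
$\left(D{\left(6 \right)} + F{\left(\frac{9}{-3} \right)}\right) 122 = \left(6 \left(1 + 6\right) + \sqrt{2} \sqrt{\frac{9}{-3}}\right) 122 = \left(6 \cdot 7 + \sqrt{2} \sqrt{9 \left(- \frac{1}{3}\right)}\right) 122 = \left(42 + \sqrt{2} \sqrt{-3}\right) 122 = \left(42 + \sqrt{2} i \sqrt{3}\right) 122 = \left(42 + i \sqrt{6}\right) 122 = 5124 + 122 i \sqrt{6}$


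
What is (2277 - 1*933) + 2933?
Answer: 4277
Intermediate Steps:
(2277 - 1*933) + 2933 = (2277 - 933) + 2933 = 1344 + 2933 = 4277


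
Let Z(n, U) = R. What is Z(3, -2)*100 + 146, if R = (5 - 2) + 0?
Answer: 446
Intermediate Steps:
R = 3 (R = 3 + 0 = 3)
Z(n, U) = 3
Z(3, -2)*100 + 146 = 3*100 + 146 = 300 + 146 = 446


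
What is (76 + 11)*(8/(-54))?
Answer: -116/9 ≈ -12.889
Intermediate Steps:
(76 + 11)*(8/(-54)) = 87*(8*(-1/54)) = 87*(-4/27) = -116/9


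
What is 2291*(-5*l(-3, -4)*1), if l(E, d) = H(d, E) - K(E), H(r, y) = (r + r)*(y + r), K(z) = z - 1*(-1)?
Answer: -664390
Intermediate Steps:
K(z) = 1 + z (K(z) = z + 1 = 1 + z)
H(r, y) = 2*r*(r + y) (H(r, y) = (2*r)*(r + y) = 2*r*(r + y))
l(E, d) = -1 - E + 2*d*(E + d) (l(E, d) = 2*d*(d + E) - (1 + E) = 2*d*(E + d) + (-1 - E) = -1 - E + 2*d*(E + d))
2291*(-5*l(-3, -4)*1) = 2291*(-5*(-1 - 1*(-3) + 2*(-4)*(-3 - 4))*1) = 2291*(-5*(-1 + 3 + 2*(-4)*(-7))*1) = 2291*(-5*(-1 + 3 + 56)*1) = 2291*(-5*58*1) = 2291*(-290*1) = 2291*(-290) = -664390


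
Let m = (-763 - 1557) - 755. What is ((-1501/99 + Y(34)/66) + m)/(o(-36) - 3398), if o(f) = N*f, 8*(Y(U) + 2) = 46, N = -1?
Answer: 2447363/2662704 ≈ 0.91913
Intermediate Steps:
Y(U) = 15/4 (Y(U) = -2 + (⅛)*46 = -2 + 23/4 = 15/4)
o(f) = -f
m = -3075 (m = -2320 - 755 = -3075)
((-1501/99 + Y(34)/66) + m)/(o(-36) - 3398) = ((-1501/99 + (15/4)/66) - 3075)/(-1*(-36) - 3398) = ((-1501*1/99 + (15/4)*(1/66)) - 3075)/(36 - 3398) = ((-1501/99 + 5/88) - 3075)/(-3362) = (-11963/792 - 3075)*(-1/3362) = -2447363/792*(-1/3362) = 2447363/2662704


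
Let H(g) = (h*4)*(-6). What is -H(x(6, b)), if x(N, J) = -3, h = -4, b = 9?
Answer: -96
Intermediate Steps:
H(g) = 96 (H(g) = -4*4*(-6) = -16*(-6) = 96)
-H(x(6, b)) = -1*96 = -96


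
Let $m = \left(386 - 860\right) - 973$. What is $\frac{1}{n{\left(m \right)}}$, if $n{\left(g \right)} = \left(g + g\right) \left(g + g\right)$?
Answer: $\frac{1}{8375236} \approx 1.194 \cdot 10^{-7}$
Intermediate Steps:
$m = -1447$ ($m = -474 - 973 = -1447$)
$n{\left(g \right)} = 4 g^{2}$ ($n{\left(g \right)} = 2 g 2 g = 4 g^{2}$)
$\frac{1}{n{\left(m \right)}} = \frac{1}{4 \left(-1447\right)^{2}} = \frac{1}{4 \cdot 2093809} = \frac{1}{8375236}$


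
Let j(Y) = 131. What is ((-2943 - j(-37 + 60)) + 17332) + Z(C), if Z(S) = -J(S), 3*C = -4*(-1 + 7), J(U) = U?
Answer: 14266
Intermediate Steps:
C = -8 (C = (-4*(-1 + 7))/3 = (-4*6)/3 = (⅓)*(-24) = -8)
Z(S) = -S
((-2943 - j(-37 + 60)) + 17332) + Z(C) = ((-2943 - 1*131) + 17332) - 1*(-8) = ((-2943 - 131) + 17332) + 8 = (-3074 + 17332) + 8 = 14258 + 8 = 14266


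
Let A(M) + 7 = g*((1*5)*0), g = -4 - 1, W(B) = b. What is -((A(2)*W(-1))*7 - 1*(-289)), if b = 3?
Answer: -142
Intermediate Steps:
W(B) = 3
g = -5
A(M) = -7 (A(M) = -7 - 5*1*5*0 = -7 - 25*0 = -7 - 5*0 = -7 + 0 = -7)
-((A(2)*W(-1))*7 - 1*(-289)) = -(-7*3*7 - 1*(-289)) = -(-21*7 + 289) = -(-147 + 289) = -1*142 = -142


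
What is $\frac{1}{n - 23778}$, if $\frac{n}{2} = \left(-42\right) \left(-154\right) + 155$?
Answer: $- \frac{1}{10532} \approx -9.4949 \cdot 10^{-5}$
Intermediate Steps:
$n = 13246$ ($n = 2 \left(\left(-42\right) \left(-154\right) + 155\right) = 2 \left(6468 + 155\right) = 2 \cdot 6623 = 13246$)
$\frac{1}{n - 23778} = \frac{1}{13246 - 23778} = \frac{1}{-10532} = - \frac{1}{10532}$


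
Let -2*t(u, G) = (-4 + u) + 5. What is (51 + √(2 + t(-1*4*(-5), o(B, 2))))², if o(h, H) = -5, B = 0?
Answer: (102 + I*√34)²/4 ≈ 2592.5 + 297.38*I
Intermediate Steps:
t(u, G) = -½ - u/2 (t(u, G) = -((-4 + u) + 5)/2 = -(1 + u)/2 = -½ - u/2)
(51 + √(2 + t(-1*4*(-5), o(B, 2))))² = (51 + √(2 + (-½ - (-1*4)*(-5)/2)))² = (51 + √(2 + (-½ - (-2)*(-5))))² = (51 + √(2 + (-½ - ½*20)))² = (51 + √(2 + (-½ - 10)))² = (51 + √(2 - 21/2))² = (51 + √(-17/2))² = (51 + I*√34/2)²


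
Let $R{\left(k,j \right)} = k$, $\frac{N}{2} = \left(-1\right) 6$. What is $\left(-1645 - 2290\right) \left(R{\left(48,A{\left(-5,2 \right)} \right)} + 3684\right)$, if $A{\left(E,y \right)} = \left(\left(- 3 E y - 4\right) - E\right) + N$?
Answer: $-14685420$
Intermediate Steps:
$N = -12$ ($N = 2 \left(\left(-1\right) 6\right) = 2 \left(-6\right) = -12$)
$A{\left(E,y \right)} = -16 - E - 3 E y$ ($A{\left(E,y \right)} = \left(\left(- 3 E y - 4\right) - E\right) - 12 = \left(\left(-4 - 3 E y\right) - E\right) - 12 = \left(-4 - E - 3 E y\right) - 12 = -16 - E - 3 E y$)
$\left(-1645 - 2290\right) \left(R{\left(48,A{\left(-5,2 \right)} \right)} + 3684\right) = \left(-1645 - 2290\right) \left(48 + 3684\right) = \left(-3935\right) 3732 = -14685420$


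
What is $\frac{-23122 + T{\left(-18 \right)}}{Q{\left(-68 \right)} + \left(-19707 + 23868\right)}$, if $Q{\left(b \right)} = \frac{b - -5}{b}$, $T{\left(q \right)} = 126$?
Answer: $- \frac{1563728}{283011} \approx -5.5253$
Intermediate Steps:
$Q{\left(b \right)} = \frac{5 + b}{b}$ ($Q{\left(b \right)} = \frac{b + 5}{b} = \frac{5 + b}{b}$)
$\frac{-23122 + T{\left(-18 \right)}}{Q{\left(-68 \right)} + \left(-19707 + 23868\right)} = \frac{-23122 + 126}{\frac{5 - 68}{-68} + \left(-19707 + 23868\right)} = - \frac{22996}{\left(- \frac{1}{68}\right) \left(-63\right) + 4161} = - \frac{22996}{\frac{63}{68} + 4161} = - \frac{22996}{\frac{283011}{68}} = \left(-22996\right) \frac{68}{283011} = - \frac{1563728}{283011}$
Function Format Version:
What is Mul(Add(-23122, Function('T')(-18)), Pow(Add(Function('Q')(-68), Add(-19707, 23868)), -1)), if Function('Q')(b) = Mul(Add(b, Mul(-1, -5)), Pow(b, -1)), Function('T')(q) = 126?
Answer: Rational(-1563728, 283011) ≈ -5.5253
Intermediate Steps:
Function('Q')(b) = Mul(Pow(b, -1), Add(5, b)) (Function('Q')(b) = Mul(Add(b, 5), Pow(b, -1)) = Mul(Add(5, b), Pow(b, -1)) = Mul(Pow(b, -1), Add(5, b)))
Mul(Add(-23122, Function('T')(-18)), Pow(Add(Function('Q')(-68), Add(-19707, 23868)), -1)) = Mul(Add(-23122, 126), Pow(Add(Mul(Pow(-68, -1), Add(5, -68)), Add(-19707, 23868)), -1)) = Mul(-22996, Pow(Add(Mul(Rational(-1, 68), -63), 4161), -1)) = Mul(-22996, Pow(Add(Rational(63, 68), 4161), -1)) = Mul(-22996, Pow(Rational(283011, 68), -1)) = Mul(-22996, Rational(68, 283011)) = Rational(-1563728, 283011)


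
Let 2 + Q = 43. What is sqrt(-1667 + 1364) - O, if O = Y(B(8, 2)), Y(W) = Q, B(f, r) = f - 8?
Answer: -41 + I*sqrt(303) ≈ -41.0 + 17.407*I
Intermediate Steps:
Q = 41 (Q = -2 + 43 = 41)
B(f, r) = -8 + f
Y(W) = 41
O = 41
sqrt(-1667 + 1364) - O = sqrt(-1667 + 1364) - 1*41 = sqrt(-303) - 41 = I*sqrt(303) - 41 = -41 + I*sqrt(303)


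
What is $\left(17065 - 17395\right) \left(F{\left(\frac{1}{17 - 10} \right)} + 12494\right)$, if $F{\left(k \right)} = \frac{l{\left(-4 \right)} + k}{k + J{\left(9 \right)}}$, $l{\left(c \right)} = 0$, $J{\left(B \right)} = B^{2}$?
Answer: $- \frac{1170937845}{284} \approx -4.123 \cdot 10^{6}$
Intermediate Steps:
$F{\left(k \right)} = \frac{k}{81 + k}$ ($F{\left(k \right)} = \frac{0 + k}{k + 9^{2}} = \frac{k}{k + 81} = \frac{k}{81 + k}$)
$\left(17065 - 17395\right) \left(F{\left(\frac{1}{17 - 10} \right)} + 12494\right) = \left(17065 - 17395\right) \left(\frac{1}{\left(17 - 10\right) \left(81 + \frac{1}{17 - 10}\right)} + 12494\right) = - 330 \left(\frac{1}{7 \left(81 + \frac{1}{7}\right)} + 12494\right) = - 330 \left(\frac{1}{7 \cdot \frac{568}{7}} + 12494\right) = - 330 \left(\frac{1}{7} \cdot \frac{7}{568} + 12494\right) = - 330 \left(\frac{1}{568} + 12494\right) = \left(-330\right) \frac{7096593}{568} = - \frac{1170937845}{284}$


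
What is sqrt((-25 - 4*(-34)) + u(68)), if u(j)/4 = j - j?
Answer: sqrt(111) ≈ 10.536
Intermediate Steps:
u(j) = 0 (u(j) = 4*(j - j) = 4*0 = 0)
sqrt((-25 - 4*(-34)) + u(68)) = sqrt((-25 - 4*(-34)) + 0) = sqrt((-25 + 136) + 0) = sqrt(111 + 0) = sqrt(111)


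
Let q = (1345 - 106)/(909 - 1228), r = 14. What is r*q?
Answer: -17346/319 ≈ -54.376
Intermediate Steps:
q = -1239/319 (q = 1239/(-319) = 1239*(-1/319) = -1239/319 ≈ -3.8840)
r*q = 14*(-1239/319) = -17346/319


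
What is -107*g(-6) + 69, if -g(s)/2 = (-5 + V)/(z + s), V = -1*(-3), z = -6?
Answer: 314/3 ≈ 104.67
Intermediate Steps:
V = 3
g(s) = 4/(-6 + s) (g(s) = -2*(-5 + 3)/(-6 + s) = -(-4)/(-6 + s) = 4/(-6 + s))
-107*g(-6) + 69 = -428/(-6 - 6) + 69 = -428/(-12) + 69 = -428*(-1)/12 + 69 = -107*(-⅓) + 69 = 107/3 + 69 = 314/3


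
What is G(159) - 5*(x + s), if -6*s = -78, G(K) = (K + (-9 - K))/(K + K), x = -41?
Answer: 14837/106 ≈ 139.97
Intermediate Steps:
G(K) = -9/(2*K) (G(K) = -9*1/(2*K) = -9/(2*K))
s = 13 (s = -1/6*(-78) = 13)
G(159) - 5*(x + s) = -9/2/159 - 5*(-41 + 13) = -9/2*1/159 - 5*(-28) = -3/106 - 1*(-140) = -3/106 + 140 = 14837/106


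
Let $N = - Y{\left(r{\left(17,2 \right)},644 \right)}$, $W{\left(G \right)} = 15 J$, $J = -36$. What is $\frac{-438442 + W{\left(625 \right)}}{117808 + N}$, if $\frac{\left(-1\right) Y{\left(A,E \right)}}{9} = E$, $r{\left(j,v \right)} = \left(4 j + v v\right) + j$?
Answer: $- \frac{219491}{61802} \approx -3.5515$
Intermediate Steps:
$r{\left(j,v \right)} = v^{2} + 5 j$ ($r{\left(j,v \right)} = \left(4 j + v^{2}\right) + j = \left(v^{2} + 4 j\right) + j = v^{2} + 5 j$)
$Y{\left(A,E \right)} = - 9 E$
$W{\left(G \right)} = -540$ ($W{\left(G \right)} = 15 \left(-36\right) = -540$)
$N = 5796$ ($N = - \left(-9\right) 644 = \left(-1\right) \left(-5796\right) = 5796$)
$\frac{-438442 + W{\left(625 \right)}}{117808 + N} = \frac{-438442 - 540}{117808 + 5796} = - \frac{438982}{123604} = \left(-438982\right) \frac{1}{123604} = - \frac{219491}{61802}$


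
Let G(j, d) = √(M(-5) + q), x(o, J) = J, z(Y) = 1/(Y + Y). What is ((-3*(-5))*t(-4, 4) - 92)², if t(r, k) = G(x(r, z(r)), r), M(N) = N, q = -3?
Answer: 6664 - 5520*I*√2 ≈ 6664.0 - 7806.5*I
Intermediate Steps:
z(Y) = 1/(2*Y)
G(j, d) = 2*I*√2 (G(j, d) = √(-5 - 3) = √(-8) = 2*I*√2)
t(r, k) = 2*I*√2
((-3*(-5))*t(-4, 4) - 92)² = ((-3*(-5))*(2*I*√2) - 92)² = (15*(2*I*√2) - 92)² = (30*I*√2 - 92)² = (-92 + 30*I*√2)²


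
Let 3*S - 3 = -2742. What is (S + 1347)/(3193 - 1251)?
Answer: 217/971 ≈ 0.22348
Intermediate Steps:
S = -913 (S = 1 + (⅓)*(-2742) = 1 - 914 = -913)
(S + 1347)/(3193 - 1251) = (-913 + 1347)/(3193 - 1251) = 434/1942 = 434*(1/1942) = 217/971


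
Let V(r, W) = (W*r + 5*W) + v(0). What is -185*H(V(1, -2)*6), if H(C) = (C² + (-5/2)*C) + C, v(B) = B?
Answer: -979020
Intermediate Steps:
V(r, W) = 5*W + W*r (V(r, W) = (W*r + 5*W) + 0 = (5*W + W*r) + 0 = 5*W + W*r)
H(C) = C² - 3*C/2 (H(C) = (C² + (-5*½)*C) + C = (C² - 5*C/2) + C = C² - 3*C/2)
-185*H(V(1, -2)*6) = -185*-2*(5 + 1)*6*(-3 + 2*(-2*(5 + 1)*6))/2 = -185*-2*6*6*(-3 + 2*(-2*6*6))/2 = -185*(-12*6)*(-3 + 2*(-12*6))/2 = -185*(-72)*(-3 + 2*(-72))/2 = -185*(-72)*(-3 - 144)/2 = -185*(-72)*(-147)/2 = -185*5292 = -979020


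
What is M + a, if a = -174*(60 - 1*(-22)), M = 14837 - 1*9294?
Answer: -8725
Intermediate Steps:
M = 5543 (M = 14837 - 9294 = 5543)
a = -14268 (a = -174*(60 + 22) = -174*82 = -14268)
M + a = 5543 - 14268 = -8725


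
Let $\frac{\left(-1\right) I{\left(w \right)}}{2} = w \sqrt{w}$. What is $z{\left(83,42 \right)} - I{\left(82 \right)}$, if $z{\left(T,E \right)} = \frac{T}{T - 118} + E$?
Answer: $\frac{1387}{35} + 164 \sqrt{82} \approx 1524.7$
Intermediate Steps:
$z{\left(T,E \right)} = E + \frac{T}{-118 + T}$ ($z{\left(T,E \right)} = \frac{T}{-118 + T} + E = E + \frac{T}{-118 + T}$)
$I{\left(w \right)} = - 2 w^{\frac{3}{2}}$ ($I{\left(w \right)} = - 2 w \sqrt{w} = - 2 w^{\frac{3}{2}}$)
$z{\left(83,42 \right)} - I{\left(82 \right)} = \frac{83 - 4956 + 42 \cdot 83}{-118 + 83} - - 2 \cdot 82^{\frac{3}{2}} = \frac{83 - 4956 + 3486}{-35} - - 2 \cdot 82 \sqrt{82} = \left(- \frac{1}{35}\right) \left(-1387\right) - - 164 \sqrt{82} = \frac{1387}{35} + 164 \sqrt{82}$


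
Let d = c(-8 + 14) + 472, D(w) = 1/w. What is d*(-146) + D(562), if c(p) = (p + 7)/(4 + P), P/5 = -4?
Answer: -154647503/2248 ≈ -68793.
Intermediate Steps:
P = -20 (P = 5*(-4) = -20)
c(p) = -7/16 - p/16 (c(p) = (p + 7)/(4 - 20) = (7 + p)/(-16) = (7 + p)*(-1/16) = -7/16 - p/16)
d = 7539/16 (d = (-7/16 - (-8 + 14)/16) + 472 = (-7/16 - 1/16*6) + 472 = (-7/16 - 3/8) + 472 = -13/16 + 472 = 7539/16 ≈ 471.19)
d*(-146) + D(562) = (7539/16)*(-146) + 1/562 = -550347/8 + 1/562 = -154647503/2248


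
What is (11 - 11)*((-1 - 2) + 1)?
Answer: 0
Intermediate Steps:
(11 - 11)*((-1 - 2) + 1) = 0*(-3 + 1) = 0*(-2) = 0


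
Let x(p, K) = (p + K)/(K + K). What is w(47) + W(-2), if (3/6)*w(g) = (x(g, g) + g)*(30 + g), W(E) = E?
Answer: 7390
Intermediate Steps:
x(p, K) = (K + p)/(2*K) (x(p, K) = (K + p)/((2*K)) = (K + p)*(1/(2*K)) = (K + p)/(2*K))
w(g) = 2*(1 + g)*(30 + g) (w(g) = 2*(((g + g)/(2*g) + g)*(30 + g)) = 2*(((2*g)/(2*g) + g)*(30 + g)) = 2*((1 + g)*(30 + g)) = 2*(1 + g)*(30 + g))
w(47) + W(-2) = (60 + 2*47² + 62*47) - 2 = (60 + 2*2209 + 2914) - 2 = (60 + 4418 + 2914) - 2 = 7392 - 2 = 7390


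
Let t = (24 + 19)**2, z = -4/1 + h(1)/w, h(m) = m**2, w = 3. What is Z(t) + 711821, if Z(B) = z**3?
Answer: 19217836/27 ≈ 7.1177e+5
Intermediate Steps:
z = -11/3 (z = -4/1 + 1**2/3 = -4*1 + 1*(1/3) = -4 + 1/3 = -11/3 ≈ -3.6667)
t = 1849 (t = 43**2 = 1849)
Z(B) = -1331/27 (Z(B) = (-11/3)**3 = -1331/27)
Z(t) + 711821 = -1331/27 + 711821 = 19217836/27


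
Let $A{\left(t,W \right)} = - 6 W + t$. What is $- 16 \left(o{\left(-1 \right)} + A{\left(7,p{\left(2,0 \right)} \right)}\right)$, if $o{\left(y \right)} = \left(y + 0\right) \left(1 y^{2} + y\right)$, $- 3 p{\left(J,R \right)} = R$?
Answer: $-112$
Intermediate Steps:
$p{\left(J,R \right)} = - \frac{R}{3}$
$o{\left(y \right)} = y \left(y + y^{2}\right)$ ($o{\left(y \right)} = y \left(y^{2} + y\right) = y \left(y + y^{2}\right)$)
$A{\left(t,W \right)} = t - 6 W$
$- 16 \left(o{\left(-1 \right)} + A{\left(7,p{\left(2,0 \right)} \right)}\right) = - 16 \left(\left(-1\right)^{2} \left(1 - 1\right) + \left(7 - 6 \left(\left(- \frac{1}{3}\right) 0\right)\right)\right) = - 16 \left(1 \cdot 0 + \left(7 - 0\right)\right) = - 16 \left(0 + \left(7 + 0\right)\right) = - 16 \left(0 + 7\right) = \left(-16\right) 7 = -112$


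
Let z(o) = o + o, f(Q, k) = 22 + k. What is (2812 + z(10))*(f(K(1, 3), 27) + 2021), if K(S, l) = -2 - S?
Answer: 5862240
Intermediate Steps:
z(o) = 2*o
(2812 + z(10))*(f(K(1, 3), 27) + 2021) = (2812 + 2*10)*((22 + 27) + 2021) = (2812 + 20)*(49 + 2021) = 2832*2070 = 5862240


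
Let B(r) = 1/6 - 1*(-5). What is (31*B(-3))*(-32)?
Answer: -15376/3 ≈ -5125.3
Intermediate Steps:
B(r) = 31/6 (B(r) = ⅙ + 5 = 31/6)
(31*B(-3))*(-32) = (31*(31/6))*(-32) = (961/6)*(-32) = -15376/3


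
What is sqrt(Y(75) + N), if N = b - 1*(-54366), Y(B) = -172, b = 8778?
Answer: 2*sqrt(15743) ≈ 250.94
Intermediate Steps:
N = 63144 (N = 8778 - 1*(-54366) = 8778 + 54366 = 63144)
sqrt(Y(75) + N) = sqrt(-172 + 63144) = sqrt(62972) = 2*sqrt(15743)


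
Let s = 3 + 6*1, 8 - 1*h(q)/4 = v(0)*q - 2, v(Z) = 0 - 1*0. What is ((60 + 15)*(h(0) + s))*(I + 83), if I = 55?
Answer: 507150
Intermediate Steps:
v(Z) = 0 (v(Z) = 0 + 0 = 0)
h(q) = 40 (h(q) = 32 - 4*(0*q - 2) = 32 - 4*(0 - 2) = 32 - 4*(-2) = 32 + 8 = 40)
s = 9 (s = 3 + 6 = 9)
((60 + 15)*(h(0) + s))*(I + 83) = ((60 + 15)*(40 + 9))*(55 + 83) = (75*49)*138 = 3675*138 = 507150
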